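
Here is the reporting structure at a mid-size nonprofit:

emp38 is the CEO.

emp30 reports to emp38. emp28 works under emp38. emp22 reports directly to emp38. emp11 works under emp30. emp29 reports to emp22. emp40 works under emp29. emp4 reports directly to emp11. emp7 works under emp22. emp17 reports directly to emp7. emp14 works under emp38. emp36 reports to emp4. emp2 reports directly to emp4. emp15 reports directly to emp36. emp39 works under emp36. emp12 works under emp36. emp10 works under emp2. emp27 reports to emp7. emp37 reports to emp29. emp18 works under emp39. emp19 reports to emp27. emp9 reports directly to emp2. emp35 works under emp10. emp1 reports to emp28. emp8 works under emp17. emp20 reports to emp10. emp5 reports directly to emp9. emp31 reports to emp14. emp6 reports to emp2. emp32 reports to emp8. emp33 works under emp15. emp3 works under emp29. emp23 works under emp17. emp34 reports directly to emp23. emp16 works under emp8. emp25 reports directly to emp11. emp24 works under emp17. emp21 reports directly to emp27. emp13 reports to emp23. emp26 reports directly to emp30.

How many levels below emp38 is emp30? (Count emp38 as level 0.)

Chain from emp30 up to emp38: emp30 → emp38. That is 1 step up, so emp30 is 1 level below emp38.

1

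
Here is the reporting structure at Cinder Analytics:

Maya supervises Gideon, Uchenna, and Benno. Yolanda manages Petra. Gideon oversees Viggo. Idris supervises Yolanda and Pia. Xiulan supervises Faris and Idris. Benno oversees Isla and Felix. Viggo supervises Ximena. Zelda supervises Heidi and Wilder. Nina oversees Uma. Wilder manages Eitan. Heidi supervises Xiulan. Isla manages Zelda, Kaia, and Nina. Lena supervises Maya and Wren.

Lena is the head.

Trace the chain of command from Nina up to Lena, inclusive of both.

Nina -> Isla -> Benno -> Maya -> Lena

Nina reports to Isla. Isla reports to Benno. Benno reports to Maya. Maya reports to Lena. Lena is at the top.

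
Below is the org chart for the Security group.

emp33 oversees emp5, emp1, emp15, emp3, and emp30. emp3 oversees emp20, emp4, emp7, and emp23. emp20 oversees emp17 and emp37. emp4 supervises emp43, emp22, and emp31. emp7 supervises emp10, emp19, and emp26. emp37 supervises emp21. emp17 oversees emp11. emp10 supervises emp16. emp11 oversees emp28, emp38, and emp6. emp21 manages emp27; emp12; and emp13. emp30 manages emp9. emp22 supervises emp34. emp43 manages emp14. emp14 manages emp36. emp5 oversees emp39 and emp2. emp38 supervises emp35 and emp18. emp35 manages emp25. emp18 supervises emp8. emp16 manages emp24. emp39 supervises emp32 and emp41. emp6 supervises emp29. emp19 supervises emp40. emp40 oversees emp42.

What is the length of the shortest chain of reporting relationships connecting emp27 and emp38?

6

emp27 is 3 levels below emp20, and emp38 is 3 levels below emp20 (their lowest common manager). The shortest path runs up from emp27 to emp20 and back down to emp38: 3 + 3 = 6 links.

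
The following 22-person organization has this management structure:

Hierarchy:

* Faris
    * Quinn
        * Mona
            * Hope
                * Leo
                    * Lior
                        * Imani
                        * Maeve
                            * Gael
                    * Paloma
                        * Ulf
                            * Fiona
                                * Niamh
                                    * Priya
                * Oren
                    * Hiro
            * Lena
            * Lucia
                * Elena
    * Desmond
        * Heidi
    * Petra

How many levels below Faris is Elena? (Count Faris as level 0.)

Chain from Elena up to Faris: Elena → Lucia → Mona → Quinn → Faris. That is 4 steps up, so Elena is 4 levels below Faris.

4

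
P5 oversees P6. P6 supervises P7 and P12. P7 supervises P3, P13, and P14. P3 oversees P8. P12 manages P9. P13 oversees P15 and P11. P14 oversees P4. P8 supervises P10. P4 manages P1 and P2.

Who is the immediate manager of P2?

P2 reports directly to P4.

P4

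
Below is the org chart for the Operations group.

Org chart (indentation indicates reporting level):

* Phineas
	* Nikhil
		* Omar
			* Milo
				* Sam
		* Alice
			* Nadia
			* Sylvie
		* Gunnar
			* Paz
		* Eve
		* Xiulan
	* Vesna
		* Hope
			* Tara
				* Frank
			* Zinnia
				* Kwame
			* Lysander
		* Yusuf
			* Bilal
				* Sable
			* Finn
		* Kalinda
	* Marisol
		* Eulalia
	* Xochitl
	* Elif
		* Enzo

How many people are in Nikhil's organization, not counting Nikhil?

10

Nikhil directly manages Omar, Alice, Gunnar, Eve, Xiulan. Under Omar: Milo, Sam (2). Under Alice: Sylvie, Nadia (2). Under Gunnar: Paz (1). Eve has no reports. Xiulan has no reports. So Nikhil's organization is 5 direct reports plus everyone under them: 3 + 3 + 2 + 1 + 1 = 10.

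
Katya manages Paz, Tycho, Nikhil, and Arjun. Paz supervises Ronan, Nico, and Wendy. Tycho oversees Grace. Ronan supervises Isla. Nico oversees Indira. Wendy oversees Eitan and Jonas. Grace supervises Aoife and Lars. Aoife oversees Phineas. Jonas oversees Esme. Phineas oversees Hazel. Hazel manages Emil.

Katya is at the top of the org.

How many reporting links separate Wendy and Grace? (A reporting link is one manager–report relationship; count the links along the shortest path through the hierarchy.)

4

Wendy is 2 levels below Katya, and Grace is 2 levels below Katya (their lowest common manager). The shortest path runs up from Wendy to Katya and back down to Grace: 2 + 2 = 4 links.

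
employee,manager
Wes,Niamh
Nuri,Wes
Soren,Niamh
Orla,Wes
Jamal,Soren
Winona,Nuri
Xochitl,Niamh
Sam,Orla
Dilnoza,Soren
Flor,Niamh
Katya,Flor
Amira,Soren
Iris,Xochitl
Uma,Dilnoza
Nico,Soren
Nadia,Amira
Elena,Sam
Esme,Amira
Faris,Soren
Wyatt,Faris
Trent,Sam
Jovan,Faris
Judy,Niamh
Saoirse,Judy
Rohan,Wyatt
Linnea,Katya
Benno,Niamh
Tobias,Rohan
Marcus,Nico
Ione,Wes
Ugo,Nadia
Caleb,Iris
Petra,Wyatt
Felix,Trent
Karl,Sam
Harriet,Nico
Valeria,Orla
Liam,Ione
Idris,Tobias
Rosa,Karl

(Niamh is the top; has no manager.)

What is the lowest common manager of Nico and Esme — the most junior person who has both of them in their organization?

Soren

Nico's chain of managers is Soren, Niamh. Esme's chain of managers is Amira, Soren, Niamh. The first manager that appears in both chains is Soren.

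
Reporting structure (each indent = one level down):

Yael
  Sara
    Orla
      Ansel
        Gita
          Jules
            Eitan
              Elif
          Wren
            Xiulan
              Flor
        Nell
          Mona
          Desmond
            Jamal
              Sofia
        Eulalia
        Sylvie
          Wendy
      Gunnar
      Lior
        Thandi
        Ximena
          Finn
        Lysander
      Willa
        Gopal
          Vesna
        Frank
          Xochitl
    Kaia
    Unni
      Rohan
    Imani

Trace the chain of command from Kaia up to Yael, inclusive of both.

Kaia reports to Sara. Sara reports to Yael. Yael is at the top.

Kaia -> Sara -> Yael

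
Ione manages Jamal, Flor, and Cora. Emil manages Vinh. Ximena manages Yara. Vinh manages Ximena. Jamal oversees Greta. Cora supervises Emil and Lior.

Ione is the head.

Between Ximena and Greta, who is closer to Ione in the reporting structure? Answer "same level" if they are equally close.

Ximena is 4 levels below Ione; Greta is 2. Greta is higher.

Greta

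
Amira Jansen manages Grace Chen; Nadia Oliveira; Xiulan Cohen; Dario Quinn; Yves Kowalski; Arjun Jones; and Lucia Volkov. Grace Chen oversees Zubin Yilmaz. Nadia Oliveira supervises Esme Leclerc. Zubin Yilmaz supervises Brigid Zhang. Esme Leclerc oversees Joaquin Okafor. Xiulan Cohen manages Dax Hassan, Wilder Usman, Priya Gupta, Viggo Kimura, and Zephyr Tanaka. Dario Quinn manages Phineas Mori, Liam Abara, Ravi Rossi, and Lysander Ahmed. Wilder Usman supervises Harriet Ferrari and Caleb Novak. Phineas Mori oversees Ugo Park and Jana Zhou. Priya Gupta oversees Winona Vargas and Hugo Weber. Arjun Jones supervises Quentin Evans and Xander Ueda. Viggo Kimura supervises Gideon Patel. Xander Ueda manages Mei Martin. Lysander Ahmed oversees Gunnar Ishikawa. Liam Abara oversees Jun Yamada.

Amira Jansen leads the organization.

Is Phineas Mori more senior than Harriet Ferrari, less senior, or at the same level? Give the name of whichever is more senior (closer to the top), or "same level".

Phineas Mori

Phineas Mori is 2 levels below Amira Jansen; Harriet Ferrari is 3. Phineas Mori is higher.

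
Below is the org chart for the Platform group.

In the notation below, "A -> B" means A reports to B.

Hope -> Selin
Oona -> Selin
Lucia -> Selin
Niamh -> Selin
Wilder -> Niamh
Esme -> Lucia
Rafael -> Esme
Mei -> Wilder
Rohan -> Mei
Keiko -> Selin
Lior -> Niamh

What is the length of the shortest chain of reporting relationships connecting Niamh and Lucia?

2

Niamh is 1 level below Selin, and Lucia is 1 level below Selin (their lowest common manager). The shortest path runs up from Niamh to Selin and back down to Lucia: 1 + 1 = 2 links.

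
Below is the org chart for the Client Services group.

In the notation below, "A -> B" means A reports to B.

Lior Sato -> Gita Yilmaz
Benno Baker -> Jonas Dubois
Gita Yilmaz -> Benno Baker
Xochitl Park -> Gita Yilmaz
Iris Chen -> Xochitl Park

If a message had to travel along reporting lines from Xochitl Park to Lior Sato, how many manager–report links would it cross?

Xochitl Park is 1 level below Gita Yilmaz, and Lior Sato is 1 level below Gita Yilmaz (their lowest common manager). The shortest path runs up from Xochitl Park to Gita Yilmaz and back down to Lior Sato: 1 + 1 = 2 links.

2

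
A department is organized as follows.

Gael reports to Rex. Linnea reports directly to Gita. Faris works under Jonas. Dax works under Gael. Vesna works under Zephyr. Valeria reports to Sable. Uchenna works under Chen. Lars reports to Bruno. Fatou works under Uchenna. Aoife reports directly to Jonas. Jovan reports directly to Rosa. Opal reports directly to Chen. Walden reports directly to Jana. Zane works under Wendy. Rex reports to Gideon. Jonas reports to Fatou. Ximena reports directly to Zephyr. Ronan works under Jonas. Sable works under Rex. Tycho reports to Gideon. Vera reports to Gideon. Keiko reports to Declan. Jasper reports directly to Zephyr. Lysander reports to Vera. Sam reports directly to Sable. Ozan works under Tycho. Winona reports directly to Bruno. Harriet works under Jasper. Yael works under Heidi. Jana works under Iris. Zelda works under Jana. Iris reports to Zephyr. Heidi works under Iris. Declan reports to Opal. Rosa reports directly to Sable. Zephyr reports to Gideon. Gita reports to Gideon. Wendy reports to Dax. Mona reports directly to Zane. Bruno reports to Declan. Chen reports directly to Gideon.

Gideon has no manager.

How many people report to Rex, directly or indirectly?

Rex directly manages Sable, Gael. Under Sable: Sam, Rosa, Jovan, Valeria (4). Under Gael: Dax, Wendy, Zane, Mona (4). So Rex's organization is 2 direct reports plus everyone under them: 5 + 5 = 10.

10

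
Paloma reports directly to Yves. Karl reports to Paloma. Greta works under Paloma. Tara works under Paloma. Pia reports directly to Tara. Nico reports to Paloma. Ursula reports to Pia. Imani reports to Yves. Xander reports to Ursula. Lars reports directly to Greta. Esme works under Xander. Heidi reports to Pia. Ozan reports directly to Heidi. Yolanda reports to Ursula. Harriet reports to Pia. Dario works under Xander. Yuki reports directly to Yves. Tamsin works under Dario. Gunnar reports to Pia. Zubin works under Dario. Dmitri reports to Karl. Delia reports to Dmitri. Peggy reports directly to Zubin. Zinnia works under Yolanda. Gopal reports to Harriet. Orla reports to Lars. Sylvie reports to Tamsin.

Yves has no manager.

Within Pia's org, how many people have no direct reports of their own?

The people in Pia's organization with no one reporting to them are Gunnar, Gopal, Ozan, Zinnia, Peggy, Sylvie, Esme. That is 7.

7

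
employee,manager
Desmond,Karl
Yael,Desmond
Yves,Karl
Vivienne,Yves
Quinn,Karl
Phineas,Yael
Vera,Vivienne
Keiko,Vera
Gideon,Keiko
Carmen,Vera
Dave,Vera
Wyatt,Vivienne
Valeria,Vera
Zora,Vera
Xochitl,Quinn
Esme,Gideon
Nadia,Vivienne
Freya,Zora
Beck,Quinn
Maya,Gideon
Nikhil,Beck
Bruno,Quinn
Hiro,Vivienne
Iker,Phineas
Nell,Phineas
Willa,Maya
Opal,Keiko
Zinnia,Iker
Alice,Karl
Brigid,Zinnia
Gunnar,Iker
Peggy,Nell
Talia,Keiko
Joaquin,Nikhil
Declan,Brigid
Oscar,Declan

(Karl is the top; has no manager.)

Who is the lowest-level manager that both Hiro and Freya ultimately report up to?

Vivienne

Hiro's chain of managers is Vivienne, Yves, Karl. Freya's chain of managers is Zora, Vera, Vivienne, Yves, Karl. The first manager that appears in both chains is Vivienne.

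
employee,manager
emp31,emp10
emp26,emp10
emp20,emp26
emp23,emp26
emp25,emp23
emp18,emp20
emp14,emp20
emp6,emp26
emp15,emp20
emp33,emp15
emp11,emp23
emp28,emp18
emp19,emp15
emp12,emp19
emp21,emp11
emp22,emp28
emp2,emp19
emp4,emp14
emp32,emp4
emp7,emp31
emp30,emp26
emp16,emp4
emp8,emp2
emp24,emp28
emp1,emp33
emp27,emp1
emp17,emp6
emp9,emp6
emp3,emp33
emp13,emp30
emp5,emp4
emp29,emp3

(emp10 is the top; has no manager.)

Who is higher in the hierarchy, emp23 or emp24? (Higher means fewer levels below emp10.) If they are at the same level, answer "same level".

emp23 is 2 levels below emp10; emp24 is 5. emp23 is higher.

emp23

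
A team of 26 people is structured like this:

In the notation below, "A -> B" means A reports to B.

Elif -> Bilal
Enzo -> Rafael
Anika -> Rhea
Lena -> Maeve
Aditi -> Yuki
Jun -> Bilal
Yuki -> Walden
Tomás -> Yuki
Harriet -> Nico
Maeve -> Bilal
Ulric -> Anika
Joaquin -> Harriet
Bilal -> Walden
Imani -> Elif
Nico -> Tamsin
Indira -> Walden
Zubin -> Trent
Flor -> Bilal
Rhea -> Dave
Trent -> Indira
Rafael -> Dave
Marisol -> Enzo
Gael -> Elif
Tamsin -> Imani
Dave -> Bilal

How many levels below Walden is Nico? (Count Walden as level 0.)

5

Chain from Nico up to Walden: Nico → Tamsin → Imani → Elif → Bilal → Walden. That is 5 steps up, so Nico is 5 levels below Walden.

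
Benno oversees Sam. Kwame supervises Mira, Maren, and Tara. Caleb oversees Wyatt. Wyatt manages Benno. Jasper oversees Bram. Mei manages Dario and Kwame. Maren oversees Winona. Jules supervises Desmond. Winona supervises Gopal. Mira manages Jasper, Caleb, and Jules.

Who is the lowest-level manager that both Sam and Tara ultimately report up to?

Kwame

Sam's chain of managers is Benno, Wyatt, Caleb, Mira, Kwame, Mei. Tara's chain of managers is Kwame, Mei. The first manager that appears in both chains is Kwame.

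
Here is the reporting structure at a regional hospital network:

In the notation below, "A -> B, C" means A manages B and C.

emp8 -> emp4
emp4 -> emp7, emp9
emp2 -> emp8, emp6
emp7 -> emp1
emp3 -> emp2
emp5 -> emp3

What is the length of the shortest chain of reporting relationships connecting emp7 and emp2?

emp7 is in emp2's organization: the chain from emp7 up to emp2 is emp7 → emp4 → emp8 → emp2, which is 3 links.

3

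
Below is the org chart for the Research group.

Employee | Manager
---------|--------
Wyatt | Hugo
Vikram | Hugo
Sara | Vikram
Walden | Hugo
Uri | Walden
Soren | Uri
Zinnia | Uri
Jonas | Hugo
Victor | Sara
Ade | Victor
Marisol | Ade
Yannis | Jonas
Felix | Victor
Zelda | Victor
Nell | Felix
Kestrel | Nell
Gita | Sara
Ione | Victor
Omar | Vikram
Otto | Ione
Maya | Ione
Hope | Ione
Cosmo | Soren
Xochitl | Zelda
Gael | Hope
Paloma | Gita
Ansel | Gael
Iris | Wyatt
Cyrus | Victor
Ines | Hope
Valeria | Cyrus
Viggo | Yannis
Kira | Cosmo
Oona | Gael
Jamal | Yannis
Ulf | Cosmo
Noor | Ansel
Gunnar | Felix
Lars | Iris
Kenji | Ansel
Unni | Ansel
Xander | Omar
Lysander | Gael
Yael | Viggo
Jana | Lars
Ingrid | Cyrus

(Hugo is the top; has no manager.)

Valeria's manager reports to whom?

Valeria reports to Cyrus, and Cyrus reports to Victor. So Valeria's skip-level manager is Victor.

Victor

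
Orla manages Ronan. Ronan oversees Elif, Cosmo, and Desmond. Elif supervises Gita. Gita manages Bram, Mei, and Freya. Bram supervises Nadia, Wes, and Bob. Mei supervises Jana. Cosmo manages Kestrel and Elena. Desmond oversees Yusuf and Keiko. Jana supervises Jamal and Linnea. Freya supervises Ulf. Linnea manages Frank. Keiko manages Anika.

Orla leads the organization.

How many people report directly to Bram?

Bram directly manages Wes, Bob, Nadia. That is 3 direct reports.

3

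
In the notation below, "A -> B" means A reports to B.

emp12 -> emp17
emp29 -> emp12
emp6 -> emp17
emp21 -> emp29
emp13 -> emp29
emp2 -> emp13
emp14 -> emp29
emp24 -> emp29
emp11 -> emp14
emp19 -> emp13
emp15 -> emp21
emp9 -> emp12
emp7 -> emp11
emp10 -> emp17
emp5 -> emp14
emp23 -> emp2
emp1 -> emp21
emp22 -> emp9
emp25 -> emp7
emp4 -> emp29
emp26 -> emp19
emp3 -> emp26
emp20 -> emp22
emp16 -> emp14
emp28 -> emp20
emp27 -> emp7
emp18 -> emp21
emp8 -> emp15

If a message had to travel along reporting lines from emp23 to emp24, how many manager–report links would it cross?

emp23 is 3 levels below emp29, and emp24 is 1 level below emp29 (their lowest common manager). The shortest path runs up from emp23 to emp29 and back down to emp24: 3 + 1 = 4 links.

4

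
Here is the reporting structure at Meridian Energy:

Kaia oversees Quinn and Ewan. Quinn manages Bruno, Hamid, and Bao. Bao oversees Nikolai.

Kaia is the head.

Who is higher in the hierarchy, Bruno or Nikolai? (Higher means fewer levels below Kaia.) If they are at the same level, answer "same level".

Bruno is 2 levels below Kaia; Nikolai is 3. Bruno is higher.

Bruno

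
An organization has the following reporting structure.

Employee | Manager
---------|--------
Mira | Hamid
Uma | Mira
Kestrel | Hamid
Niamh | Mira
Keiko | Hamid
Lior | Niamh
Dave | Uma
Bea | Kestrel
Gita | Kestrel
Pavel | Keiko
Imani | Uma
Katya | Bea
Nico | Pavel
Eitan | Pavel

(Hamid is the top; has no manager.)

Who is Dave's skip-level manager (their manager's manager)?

Mira

Dave reports to Uma, and Uma reports to Mira. So Dave's skip-level manager is Mira.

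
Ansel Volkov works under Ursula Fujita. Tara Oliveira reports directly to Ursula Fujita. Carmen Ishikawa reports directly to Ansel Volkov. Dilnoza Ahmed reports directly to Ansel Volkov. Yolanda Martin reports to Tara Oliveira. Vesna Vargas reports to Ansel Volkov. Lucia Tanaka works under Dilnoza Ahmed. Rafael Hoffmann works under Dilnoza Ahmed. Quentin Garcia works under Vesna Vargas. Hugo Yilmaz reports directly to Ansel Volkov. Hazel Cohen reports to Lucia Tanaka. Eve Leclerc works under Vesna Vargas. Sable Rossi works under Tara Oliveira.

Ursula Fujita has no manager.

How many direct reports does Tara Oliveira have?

Tara Oliveira directly manages Yolanda Martin, Sable Rossi. That is 2 direct reports.

2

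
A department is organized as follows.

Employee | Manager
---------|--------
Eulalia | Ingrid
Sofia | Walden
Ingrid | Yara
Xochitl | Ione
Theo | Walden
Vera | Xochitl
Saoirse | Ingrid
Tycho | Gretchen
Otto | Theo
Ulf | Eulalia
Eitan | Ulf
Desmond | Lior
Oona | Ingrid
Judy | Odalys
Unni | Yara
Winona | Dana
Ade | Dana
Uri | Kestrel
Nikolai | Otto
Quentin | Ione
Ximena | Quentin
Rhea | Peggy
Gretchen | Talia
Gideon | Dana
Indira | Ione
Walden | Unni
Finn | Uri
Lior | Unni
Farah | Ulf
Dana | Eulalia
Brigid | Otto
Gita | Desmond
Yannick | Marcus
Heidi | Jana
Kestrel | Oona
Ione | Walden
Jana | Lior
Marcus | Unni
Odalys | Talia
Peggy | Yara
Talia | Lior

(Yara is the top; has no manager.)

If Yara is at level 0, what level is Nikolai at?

Chain from Nikolai up to Yara: Nikolai → Otto → Theo → Walden → Unni → Yara. That is 5 steps up, so Nikolai is 5 levels below Yara.

5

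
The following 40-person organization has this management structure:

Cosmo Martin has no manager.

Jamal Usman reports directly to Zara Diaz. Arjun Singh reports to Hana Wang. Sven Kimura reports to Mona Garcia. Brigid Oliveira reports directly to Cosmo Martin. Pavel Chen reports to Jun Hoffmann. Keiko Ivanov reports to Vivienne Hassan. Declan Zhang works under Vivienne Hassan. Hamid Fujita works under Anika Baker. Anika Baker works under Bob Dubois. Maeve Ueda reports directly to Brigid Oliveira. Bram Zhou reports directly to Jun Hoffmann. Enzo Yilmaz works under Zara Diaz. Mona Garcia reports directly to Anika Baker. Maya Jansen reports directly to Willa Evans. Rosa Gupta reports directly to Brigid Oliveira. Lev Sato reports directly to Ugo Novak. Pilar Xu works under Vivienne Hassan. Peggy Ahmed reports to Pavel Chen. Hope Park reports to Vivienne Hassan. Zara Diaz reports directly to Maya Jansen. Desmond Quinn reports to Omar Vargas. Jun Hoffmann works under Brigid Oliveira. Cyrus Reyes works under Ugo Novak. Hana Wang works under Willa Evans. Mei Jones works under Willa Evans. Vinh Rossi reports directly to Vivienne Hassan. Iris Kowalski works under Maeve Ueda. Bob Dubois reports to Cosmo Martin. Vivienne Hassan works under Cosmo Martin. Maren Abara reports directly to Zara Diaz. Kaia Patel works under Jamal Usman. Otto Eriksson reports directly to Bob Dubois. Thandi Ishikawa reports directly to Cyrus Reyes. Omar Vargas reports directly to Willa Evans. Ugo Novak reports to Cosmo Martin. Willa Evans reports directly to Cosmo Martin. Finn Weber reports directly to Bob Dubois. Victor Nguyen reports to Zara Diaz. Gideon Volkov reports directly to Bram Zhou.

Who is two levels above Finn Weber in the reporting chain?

Finn Weber reports to Bob Dubois, and Bob Dubois reports to Cosmo Martin. So Finn Weber's skip-level manager is Cosmo Martin.

Cosmo Martin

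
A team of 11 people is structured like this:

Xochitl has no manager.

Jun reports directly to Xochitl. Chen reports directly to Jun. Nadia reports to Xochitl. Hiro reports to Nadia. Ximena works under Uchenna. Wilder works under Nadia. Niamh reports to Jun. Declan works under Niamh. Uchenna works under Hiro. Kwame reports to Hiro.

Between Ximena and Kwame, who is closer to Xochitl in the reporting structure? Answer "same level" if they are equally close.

Kwame

Ximena is 4 levels below Xochitl; Kwame is 3. Kwame is higher.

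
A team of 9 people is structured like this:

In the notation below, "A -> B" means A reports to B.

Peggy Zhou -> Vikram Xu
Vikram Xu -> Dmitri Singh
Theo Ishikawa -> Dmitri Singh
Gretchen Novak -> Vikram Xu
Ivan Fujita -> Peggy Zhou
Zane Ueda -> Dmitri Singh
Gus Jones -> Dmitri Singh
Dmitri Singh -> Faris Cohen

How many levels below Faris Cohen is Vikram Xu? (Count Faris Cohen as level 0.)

2

Chain from Vikram Xu up to Faris Cohen: Vikram Xu → Dmitri Singh → Faris Cohen. That is 2 steps up, so Vikram Xu is 2 levels below Faris Cohen.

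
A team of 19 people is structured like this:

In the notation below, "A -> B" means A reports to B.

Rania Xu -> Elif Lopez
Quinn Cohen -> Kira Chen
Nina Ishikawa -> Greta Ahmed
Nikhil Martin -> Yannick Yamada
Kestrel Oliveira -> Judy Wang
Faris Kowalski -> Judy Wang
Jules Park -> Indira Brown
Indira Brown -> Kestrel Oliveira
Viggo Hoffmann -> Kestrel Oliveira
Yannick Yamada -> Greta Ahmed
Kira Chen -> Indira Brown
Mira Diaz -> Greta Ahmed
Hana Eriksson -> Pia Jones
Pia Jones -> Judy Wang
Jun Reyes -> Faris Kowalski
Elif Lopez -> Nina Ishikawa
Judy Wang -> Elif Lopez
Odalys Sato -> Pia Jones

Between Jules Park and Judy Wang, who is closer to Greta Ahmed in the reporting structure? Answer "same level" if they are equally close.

Judy Wang

Jules Park is 6 levels below Greta Ahmed; Judy Wang is 3. Judy Wang is higher.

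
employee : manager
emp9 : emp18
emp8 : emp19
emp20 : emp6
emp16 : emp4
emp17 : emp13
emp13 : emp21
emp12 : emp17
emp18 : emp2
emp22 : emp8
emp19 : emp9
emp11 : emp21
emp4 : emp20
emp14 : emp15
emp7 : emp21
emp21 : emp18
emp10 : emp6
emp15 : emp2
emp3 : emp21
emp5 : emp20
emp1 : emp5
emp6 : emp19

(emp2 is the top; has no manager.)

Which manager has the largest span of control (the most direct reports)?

Direct-report counts: emp2 has 2; emp15 has 1; emp18 has 2; emp21 has 4; emp13 has 1; emp17 has 1; emp9 has 1; emp19 has 2; emp8 has 1; emp6 has 2; emp20 has 2; emp4 has 1; emp5 has 1. The largest is 4, held by emp21.

emp21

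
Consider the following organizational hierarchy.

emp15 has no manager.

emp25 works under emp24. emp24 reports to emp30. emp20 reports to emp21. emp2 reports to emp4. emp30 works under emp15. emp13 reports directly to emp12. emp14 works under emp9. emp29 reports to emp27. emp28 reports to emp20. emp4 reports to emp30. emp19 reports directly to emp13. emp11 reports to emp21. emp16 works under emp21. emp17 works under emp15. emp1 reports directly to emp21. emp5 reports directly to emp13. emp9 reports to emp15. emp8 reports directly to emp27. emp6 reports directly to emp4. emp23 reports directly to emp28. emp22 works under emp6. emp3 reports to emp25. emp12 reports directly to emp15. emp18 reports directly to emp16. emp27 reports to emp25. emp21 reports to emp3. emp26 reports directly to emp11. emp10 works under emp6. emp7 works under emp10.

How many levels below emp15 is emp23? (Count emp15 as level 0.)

Chain from emp23 up to emp15: emp23 → emp28 → emp20 → emp21 → emp3 → emp25 → emp24 → emp30 → emp15. That is 8 steps up, so emp23 is 8 levels below emp15.

8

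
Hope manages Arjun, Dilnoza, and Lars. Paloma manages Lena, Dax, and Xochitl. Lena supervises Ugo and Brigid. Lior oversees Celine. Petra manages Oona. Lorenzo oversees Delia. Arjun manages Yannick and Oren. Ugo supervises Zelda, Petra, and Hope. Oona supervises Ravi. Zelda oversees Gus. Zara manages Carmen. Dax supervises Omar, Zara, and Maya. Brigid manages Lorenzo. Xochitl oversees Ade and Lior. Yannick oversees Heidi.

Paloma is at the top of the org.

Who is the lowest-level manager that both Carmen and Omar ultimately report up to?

Carmen's chain of managers is Zara, Dax, Paloma. Omar's chain of managers is Dax, Paloma. The first manager that appears in both chains is Dax.

Dax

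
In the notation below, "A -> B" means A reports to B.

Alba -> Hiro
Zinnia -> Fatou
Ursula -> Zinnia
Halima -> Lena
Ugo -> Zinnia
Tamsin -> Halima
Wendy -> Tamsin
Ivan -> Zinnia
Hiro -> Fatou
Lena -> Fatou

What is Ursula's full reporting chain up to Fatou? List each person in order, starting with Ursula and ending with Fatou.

Ursula reports to Zinnia. Zinnia reports to Fatou. Fatou is at the top.

Ursula -> Zinnia -> Fatou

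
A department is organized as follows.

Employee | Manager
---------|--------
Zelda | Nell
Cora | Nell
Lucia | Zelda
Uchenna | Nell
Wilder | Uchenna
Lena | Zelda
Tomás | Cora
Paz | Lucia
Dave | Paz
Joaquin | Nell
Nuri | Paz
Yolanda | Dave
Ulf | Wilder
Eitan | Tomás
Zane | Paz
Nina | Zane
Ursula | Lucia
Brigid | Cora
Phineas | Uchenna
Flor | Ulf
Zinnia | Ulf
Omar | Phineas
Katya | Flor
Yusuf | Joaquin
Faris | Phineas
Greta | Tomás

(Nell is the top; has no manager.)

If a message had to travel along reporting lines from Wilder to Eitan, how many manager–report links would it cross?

5

Wilder is 2 levels below Nell, and Eitan is 3 levels below Nell (their lowest common manager). The shortest path runs up from Wilder to Nell and back down to Eitan: 2 + 3 = 5 links.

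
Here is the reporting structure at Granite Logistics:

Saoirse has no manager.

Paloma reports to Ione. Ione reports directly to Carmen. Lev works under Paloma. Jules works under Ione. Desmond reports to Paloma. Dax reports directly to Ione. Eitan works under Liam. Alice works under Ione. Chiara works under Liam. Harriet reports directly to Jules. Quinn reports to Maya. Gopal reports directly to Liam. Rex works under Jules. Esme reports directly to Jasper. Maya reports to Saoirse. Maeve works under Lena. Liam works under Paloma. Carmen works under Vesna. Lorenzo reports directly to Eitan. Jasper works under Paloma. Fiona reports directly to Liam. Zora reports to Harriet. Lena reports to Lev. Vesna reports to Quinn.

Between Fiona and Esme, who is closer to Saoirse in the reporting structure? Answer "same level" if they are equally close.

same level

Both Fiona and Esme are 8 levels below Saoirse.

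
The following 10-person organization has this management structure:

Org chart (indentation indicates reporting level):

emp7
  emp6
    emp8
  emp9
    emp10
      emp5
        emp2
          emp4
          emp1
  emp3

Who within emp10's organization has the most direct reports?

emp2

Direct-report counts within emp10's organization: emp10 has 1; emp5 has 1; emp2 has 2. The largest is 2, held by emp2.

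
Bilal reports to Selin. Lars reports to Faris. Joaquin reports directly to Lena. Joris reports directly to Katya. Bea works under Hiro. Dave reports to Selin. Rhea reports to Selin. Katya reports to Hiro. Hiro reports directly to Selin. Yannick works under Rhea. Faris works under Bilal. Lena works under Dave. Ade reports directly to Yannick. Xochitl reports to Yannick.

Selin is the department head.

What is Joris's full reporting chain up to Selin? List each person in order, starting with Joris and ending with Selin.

Joris -> Katya -> Hiro -> Selin

Joris reports to Katya. Katya reports to Hiro. Hiro reports to Selin. Selin is at the top.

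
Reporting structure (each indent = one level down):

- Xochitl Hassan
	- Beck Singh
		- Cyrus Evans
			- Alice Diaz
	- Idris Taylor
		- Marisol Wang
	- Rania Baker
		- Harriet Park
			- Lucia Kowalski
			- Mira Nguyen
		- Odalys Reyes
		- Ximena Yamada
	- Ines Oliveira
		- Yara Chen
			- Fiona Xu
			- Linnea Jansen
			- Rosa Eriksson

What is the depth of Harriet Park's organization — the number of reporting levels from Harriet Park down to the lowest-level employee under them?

The longest chain under Harriet Park runs Harriet Park → Mira Nguyen, which is 1 level below Harriet Park.

1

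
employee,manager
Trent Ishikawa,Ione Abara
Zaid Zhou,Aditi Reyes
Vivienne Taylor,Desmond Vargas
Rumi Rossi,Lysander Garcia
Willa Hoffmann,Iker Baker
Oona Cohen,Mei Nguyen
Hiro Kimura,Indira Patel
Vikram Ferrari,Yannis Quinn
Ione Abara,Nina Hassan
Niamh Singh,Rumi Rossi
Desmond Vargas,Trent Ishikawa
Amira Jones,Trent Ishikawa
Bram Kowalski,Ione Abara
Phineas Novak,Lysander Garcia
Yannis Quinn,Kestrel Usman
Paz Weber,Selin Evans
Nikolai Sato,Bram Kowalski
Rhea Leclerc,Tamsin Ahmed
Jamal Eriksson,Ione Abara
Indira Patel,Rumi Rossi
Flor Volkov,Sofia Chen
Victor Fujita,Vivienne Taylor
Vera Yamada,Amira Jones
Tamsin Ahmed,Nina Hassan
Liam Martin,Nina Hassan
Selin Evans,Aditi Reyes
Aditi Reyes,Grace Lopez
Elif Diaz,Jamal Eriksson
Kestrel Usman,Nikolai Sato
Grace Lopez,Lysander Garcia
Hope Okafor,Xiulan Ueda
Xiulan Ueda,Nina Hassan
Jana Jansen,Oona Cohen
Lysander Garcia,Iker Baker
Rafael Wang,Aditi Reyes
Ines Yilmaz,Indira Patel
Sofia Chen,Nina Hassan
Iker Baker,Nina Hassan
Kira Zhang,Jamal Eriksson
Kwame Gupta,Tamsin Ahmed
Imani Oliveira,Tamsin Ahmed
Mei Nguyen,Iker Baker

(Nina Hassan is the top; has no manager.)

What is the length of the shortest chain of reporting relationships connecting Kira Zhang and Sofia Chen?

Kira Zhang is 3 levels below Nina Hassan, and Sofia Chen is 1 level below Nina Hassan (their lowest common manager). The shortest path runs up from Kira Zhang to Nina Hassan and back down to Sofia Chen: 3 + 1 = 4 links.

4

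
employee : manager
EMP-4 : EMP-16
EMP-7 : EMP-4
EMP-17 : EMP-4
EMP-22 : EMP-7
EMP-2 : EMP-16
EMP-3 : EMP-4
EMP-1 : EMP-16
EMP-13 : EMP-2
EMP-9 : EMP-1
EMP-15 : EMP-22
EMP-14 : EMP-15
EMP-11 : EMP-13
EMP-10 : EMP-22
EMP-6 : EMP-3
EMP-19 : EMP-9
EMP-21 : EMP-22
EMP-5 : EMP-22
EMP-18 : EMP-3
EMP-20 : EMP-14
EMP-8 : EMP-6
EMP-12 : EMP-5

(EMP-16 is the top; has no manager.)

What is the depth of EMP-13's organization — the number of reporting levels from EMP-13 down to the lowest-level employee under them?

The longest chain under EMP-13 runs EMP-13 → EMP-11, which is 1 level below EMP-13.

1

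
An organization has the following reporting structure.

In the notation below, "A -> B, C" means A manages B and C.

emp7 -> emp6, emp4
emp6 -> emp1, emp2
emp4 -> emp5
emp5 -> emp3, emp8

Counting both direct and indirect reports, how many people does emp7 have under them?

7

emp7 directly manages emp6, emp4. Under emp6: emp2, emp1 (2). Under emp4: emp5, emp8, emp3 (3). So emp7's organization is 2 direct reports plus everyone under them: 3 + 4 = 7.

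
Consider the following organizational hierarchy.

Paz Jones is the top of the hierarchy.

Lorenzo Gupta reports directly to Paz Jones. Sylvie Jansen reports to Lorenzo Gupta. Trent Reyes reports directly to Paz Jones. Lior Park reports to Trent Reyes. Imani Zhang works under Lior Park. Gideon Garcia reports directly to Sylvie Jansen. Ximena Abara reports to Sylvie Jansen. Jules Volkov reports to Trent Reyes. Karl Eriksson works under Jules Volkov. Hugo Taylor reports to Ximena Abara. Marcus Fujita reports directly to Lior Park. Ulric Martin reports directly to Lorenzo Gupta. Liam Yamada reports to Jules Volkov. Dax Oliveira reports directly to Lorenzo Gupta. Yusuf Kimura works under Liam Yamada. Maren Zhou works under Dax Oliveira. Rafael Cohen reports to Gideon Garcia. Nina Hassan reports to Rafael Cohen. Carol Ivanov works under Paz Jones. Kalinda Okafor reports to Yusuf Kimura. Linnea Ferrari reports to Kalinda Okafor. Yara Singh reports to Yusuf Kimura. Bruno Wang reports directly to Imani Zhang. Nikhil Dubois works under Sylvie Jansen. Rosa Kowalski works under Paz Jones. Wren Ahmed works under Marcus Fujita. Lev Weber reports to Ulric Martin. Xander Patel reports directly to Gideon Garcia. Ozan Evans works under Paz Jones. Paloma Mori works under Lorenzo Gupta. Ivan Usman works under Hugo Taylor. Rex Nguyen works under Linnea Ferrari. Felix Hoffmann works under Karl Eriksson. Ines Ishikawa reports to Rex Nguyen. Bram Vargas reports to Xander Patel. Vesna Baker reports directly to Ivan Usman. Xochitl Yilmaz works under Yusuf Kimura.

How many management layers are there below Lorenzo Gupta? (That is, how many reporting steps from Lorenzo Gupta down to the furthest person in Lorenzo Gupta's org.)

5

The longest chain under Lorenzo Gupta runs Lorenzo Gupta → Sylvie Jansen → Ximena Abara → Hugo Taylor → Ivan Usman → Vesna Baker, which is 5 levels below Lorenzo Gupta.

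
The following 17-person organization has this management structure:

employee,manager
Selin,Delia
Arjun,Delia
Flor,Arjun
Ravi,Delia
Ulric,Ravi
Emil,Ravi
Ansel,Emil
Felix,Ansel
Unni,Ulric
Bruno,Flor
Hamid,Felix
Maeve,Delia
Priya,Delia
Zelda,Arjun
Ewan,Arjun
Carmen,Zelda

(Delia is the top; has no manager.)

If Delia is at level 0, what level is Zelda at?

2

Chain from Zelda up to Delia: Zelda → Arjun → Delia. That is 2 steps up, so Zelda is 2 levels below Delia.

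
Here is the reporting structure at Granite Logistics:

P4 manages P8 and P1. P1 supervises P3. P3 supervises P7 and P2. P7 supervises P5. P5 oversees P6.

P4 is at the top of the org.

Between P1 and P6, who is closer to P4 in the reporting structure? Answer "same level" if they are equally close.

P1

P1 is 1 level below P4; P6 is 5. P1 is higher.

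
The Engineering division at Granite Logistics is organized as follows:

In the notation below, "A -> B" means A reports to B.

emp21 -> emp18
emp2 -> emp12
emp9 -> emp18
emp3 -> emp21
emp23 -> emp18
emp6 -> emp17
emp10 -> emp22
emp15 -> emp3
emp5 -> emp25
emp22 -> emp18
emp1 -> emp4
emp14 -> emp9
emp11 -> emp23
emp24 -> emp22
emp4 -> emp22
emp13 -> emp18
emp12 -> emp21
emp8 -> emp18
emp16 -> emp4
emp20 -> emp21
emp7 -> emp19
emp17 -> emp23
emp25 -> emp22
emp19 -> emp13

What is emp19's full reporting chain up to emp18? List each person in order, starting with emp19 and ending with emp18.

emp19 reports to emp13. emp13 reports to emp18. emp18 is at the top.

emp19 -> emp13 -> emp18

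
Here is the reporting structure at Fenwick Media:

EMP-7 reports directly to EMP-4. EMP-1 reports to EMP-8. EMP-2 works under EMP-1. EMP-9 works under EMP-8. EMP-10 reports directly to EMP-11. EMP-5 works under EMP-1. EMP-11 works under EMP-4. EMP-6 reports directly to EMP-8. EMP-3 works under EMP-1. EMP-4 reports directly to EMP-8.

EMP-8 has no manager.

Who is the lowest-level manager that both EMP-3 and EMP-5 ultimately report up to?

EMP-3's chain of managers is EMP-1, EMP-8. EMP-5's chain of managers is EMP-1, EMP-8. The first manager that appears in both chains is EMP-1.

EMP-1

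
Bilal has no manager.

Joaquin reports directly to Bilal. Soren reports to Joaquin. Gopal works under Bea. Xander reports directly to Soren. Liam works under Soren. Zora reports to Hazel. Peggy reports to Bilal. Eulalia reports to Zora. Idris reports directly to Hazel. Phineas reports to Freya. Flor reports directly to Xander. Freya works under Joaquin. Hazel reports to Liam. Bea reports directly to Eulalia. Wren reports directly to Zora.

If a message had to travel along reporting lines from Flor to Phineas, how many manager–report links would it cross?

5

Flor is 3 levels below Joaquin, and Phineas is 2 levels below Joaquin (their lowest common manager). The shortest path runs up from Flor to Joaquin and back down to Phineas: 3 + 2 = 5 links.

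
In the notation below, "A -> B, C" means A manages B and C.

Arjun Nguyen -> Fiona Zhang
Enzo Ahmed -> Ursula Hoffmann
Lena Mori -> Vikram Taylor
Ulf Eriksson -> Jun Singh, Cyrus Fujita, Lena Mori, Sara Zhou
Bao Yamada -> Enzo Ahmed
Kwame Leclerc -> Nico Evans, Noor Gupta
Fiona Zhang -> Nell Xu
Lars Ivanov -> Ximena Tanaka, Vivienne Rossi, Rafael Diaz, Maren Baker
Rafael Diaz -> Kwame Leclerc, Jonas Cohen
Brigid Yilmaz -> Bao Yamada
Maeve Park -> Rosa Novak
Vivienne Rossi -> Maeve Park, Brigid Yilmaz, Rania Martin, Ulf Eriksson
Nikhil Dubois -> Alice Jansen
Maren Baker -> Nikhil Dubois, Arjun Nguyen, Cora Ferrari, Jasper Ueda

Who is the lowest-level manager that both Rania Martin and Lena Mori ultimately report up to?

Vivienne Rossi

Rania Martin's chain of managers is Vivienne Rossi, Lars Ivanov. Lena Mori's chain of managers is Ulf Eriksson, Vivienne Rossi, Lars Ivanov. The first manager that appears in both chains is Vivienne Rossi.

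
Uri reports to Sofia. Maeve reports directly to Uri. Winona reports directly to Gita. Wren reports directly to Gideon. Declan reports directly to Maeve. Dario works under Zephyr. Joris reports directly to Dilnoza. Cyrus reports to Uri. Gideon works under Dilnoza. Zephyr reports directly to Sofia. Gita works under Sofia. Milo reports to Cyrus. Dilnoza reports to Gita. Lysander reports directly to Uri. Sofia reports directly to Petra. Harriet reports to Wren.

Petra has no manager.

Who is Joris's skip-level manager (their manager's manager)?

Joris reports to Dilnoza, and Dilnoza reports to Gita. So Joris's skip-level manager is Gita.

Gita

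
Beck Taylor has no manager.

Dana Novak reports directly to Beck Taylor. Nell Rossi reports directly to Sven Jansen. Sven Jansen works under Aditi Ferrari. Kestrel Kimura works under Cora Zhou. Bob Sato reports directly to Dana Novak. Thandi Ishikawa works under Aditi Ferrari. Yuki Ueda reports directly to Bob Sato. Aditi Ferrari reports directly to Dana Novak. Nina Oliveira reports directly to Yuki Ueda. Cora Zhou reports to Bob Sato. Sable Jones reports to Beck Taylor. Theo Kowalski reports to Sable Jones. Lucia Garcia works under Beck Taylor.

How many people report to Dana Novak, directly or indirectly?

Dana Novak directly manages Bob Sato, Aditi Ferrari. Under Bob Sato: Yuki Ueda, Nina Oliveira, Cora Zhou, Kestrel Kimura (4). Under Aditi Ferrari: Thandi Ishikawa, Sven Jansen, Nell Rossi (3). So Dana Novak's organization is 2 direct reports plus everyone under them: 5 + 4 = 9.

9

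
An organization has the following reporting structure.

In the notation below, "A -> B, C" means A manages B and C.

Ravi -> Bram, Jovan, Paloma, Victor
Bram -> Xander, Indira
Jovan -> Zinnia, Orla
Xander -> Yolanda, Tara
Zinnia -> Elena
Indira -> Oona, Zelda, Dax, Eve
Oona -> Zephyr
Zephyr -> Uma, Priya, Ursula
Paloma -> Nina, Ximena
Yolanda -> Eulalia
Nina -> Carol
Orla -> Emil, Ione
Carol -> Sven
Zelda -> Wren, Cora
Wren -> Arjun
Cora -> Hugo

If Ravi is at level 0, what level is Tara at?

Chain from Tara up to Ravi: Tara → Xander → Bram → Ravi. That is 3 steps up, so Tara is 3 levels below Ravi.

3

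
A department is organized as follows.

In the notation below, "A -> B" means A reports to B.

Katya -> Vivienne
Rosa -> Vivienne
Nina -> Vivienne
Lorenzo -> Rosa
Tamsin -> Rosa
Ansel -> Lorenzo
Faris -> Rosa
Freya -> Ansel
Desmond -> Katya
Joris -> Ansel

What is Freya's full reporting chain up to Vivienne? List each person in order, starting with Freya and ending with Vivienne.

Freya -> Ansel -> Lorenzo -> Rosa -> Vivienne

Freya reports to Ansel. Ansel reports to Lorenzo. Lorenzo reports to Rosa. Rosa reports to Vivienne. Vivienne is at the top.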